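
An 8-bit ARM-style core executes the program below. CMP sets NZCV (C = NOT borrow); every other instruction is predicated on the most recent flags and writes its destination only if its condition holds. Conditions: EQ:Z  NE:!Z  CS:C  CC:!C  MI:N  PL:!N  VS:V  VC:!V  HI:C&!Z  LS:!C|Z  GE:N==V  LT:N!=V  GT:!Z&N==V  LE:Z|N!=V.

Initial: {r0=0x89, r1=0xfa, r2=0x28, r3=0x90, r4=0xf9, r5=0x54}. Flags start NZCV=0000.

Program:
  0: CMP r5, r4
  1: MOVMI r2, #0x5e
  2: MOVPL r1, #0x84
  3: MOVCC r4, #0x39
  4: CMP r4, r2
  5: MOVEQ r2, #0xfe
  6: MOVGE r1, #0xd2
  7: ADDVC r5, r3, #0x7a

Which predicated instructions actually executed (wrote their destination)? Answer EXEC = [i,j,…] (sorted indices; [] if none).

0: ✓ CMP  NZCV=0000
1: · MOVMI
2: ✓ MOVPL  r1←0x84
3: ✓ MOVCC  r4←0x39
4: ✓ CMP  NZCV=0010
5: · MOVEQ
6: ✓ MOVGE  r1←0xd2
7: ✓ ADDVC  r5←0x0a

EXEC = [2,3,6,7]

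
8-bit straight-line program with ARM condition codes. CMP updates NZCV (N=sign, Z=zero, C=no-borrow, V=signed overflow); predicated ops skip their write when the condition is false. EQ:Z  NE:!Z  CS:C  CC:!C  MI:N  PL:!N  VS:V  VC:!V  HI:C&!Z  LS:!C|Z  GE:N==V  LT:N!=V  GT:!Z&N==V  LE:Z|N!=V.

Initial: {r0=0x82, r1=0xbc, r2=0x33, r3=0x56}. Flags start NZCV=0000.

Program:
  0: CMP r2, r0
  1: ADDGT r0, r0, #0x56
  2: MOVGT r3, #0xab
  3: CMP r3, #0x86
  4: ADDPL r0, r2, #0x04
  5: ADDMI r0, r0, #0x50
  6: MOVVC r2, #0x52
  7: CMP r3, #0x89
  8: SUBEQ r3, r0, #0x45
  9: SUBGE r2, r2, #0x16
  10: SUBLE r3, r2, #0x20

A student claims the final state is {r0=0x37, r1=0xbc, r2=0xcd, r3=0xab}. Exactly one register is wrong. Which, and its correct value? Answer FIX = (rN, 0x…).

FIX = (r2, 0x3c)

[0] flags=1001 → (cmp)
[1] flags=1001 GT?T → r0=0xd8
[2] flags=1001 GT?T → r3=0xab
[3] flags=0010 → (cmp)
[4] flags=0010 PL?T → r0=0x37
[5] flags=0010 MI?F → skip
[6] flags=0010 VC?T → r2=0x52
[7] flags=0010 → (cmp)
[8] flags=0010 EQ?F → skip
[9] flags=0010 GE?T → r2=0x3c
[10] flags=0010 LE?F → skip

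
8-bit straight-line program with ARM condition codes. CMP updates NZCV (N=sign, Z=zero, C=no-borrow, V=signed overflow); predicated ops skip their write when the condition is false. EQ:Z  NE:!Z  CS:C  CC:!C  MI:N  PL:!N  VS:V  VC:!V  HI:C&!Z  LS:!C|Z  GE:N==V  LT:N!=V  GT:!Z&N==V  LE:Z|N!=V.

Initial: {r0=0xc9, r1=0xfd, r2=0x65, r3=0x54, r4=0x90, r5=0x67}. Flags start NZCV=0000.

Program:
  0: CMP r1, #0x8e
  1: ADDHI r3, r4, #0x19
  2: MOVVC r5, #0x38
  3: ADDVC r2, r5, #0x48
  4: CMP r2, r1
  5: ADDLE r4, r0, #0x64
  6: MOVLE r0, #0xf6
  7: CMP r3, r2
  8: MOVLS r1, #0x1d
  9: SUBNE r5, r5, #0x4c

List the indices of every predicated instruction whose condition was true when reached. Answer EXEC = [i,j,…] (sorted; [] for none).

[0] flags=0010 → (cmp)
[1] flags=0010 HI?T → r3=0xa9
[2] flags=0010 VC?T → r5=0x38
[3] flags=0010 VC?T → r2=0x80
[4] flags=1000 → (cmp)
[5] flags=1000 LE?T → r4=0x2d
[6] flags=1000 LE?T → r0=0xf6
[7] flags=0010 → (cmp)
[8] flags=0010 LS?F → skip
[9] flags=0010 NE?T → r5=0xec

EXEC = [1,2,3,5,6,9]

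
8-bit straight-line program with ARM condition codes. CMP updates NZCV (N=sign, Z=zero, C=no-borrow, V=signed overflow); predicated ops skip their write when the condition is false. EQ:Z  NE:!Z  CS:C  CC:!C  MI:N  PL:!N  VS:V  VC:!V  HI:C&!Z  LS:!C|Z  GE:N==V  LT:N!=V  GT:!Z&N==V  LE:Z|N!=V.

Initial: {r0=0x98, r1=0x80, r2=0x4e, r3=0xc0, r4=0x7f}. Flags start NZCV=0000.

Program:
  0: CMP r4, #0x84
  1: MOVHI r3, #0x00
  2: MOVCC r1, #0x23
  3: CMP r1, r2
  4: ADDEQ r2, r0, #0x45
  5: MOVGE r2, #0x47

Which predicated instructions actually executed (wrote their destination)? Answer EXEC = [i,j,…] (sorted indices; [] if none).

EXEC = [2]

0: ✓ CMP  NZCV=1001
1: · MOVHI
2: ✓ MOVCC  r1←0x23
3: ✓ CMP  NZCV=1000
4: · ADDEQ
5: · MOVGE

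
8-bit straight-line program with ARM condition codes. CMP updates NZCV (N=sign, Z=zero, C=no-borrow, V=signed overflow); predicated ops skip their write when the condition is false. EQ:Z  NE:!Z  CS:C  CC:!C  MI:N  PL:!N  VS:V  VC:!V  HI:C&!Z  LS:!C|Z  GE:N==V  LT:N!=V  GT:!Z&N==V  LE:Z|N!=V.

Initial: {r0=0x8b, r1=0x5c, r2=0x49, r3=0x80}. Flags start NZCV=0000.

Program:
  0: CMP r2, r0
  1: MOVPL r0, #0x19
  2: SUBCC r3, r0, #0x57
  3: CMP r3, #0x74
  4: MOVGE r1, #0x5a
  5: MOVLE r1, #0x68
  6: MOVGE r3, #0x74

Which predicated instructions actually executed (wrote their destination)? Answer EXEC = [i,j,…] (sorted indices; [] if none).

0: ✓ CMP  NZCV=1001
1: · MOVPL
2: ✓ SUBCC  r3←0x34
3: ✓ CMP  NZCV=1000
4: · MOVGE
5: ✓ MOVLE  r1←0x68
6: · MOVGE

EXEC = [2,5]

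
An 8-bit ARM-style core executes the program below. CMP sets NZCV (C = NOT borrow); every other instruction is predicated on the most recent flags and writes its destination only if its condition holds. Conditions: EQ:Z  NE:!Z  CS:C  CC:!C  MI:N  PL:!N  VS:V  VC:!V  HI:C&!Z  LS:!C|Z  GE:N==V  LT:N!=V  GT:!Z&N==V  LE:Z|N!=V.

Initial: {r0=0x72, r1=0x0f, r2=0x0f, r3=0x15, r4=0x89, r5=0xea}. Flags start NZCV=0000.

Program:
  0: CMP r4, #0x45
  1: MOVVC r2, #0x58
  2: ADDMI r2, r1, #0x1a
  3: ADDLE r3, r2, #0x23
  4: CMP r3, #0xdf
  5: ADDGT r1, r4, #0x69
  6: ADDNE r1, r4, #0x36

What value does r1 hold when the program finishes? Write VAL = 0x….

VAL = 0xbf

0: ✓ CMP  NZCV=0011
1: · MOVVC
2: · ADDMI
3: ✓ ADDLE  r3←0x32
4: ✓ CMP  NZCV=0000
5: ✓ ADDGT  r1←0xf2
6: ✓ ADDNE  r1←0xbf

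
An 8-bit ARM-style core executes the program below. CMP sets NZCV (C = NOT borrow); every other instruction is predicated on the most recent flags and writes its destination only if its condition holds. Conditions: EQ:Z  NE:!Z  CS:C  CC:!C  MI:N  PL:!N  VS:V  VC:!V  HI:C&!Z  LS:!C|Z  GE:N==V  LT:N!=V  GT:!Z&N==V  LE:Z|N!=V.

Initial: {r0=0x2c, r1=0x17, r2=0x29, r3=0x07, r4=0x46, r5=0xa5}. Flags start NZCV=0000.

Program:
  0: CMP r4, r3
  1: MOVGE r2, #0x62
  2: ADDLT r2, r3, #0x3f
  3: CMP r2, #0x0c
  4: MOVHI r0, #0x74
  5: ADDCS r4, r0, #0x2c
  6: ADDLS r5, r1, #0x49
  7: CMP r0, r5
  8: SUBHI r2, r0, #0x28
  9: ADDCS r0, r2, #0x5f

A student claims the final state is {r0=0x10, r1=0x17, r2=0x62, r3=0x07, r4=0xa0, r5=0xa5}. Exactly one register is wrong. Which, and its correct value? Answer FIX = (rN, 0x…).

[0] flags=0010 → (cmp)
[1] flags=0010 GE?T → r2=0x62
[2] flags=0010 LT?F → skip
[3] flags=0010 → (cmp)
[4] flags=0010 HI?T → r0=0x74
[5] flags=0010 CS?T → r4=0xa0
[6] flags=0010 LS?F → skip
[7] flags=1001 → (cmp)
[8] flags=1001 HI?F → skip
[9] flags=1001 CS?F → skip

FIX = (r0, 0x74)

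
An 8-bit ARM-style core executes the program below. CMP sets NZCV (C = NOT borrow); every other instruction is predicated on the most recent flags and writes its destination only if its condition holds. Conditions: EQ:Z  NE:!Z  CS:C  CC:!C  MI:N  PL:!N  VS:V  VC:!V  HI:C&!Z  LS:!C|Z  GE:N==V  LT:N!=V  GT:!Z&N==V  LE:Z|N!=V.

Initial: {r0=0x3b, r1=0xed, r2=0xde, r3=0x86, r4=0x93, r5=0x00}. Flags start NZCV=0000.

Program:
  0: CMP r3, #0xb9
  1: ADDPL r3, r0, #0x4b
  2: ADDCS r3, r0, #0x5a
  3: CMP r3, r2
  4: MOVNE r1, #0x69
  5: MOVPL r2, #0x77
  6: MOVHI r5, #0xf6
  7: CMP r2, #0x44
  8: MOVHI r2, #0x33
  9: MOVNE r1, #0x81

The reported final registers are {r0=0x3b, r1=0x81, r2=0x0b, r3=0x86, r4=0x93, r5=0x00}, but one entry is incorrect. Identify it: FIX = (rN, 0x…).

FIX = (r2, 0x33)

0: ✓ CMP  NZCV=1000
1: · ADDPL
2: · ADDCS
3: ✓ CMP  NZCV=1000
4: ✓ MOVNE  r1←0x69
5: · MOVPL
6: · MOVHI
7: ✓ CMP  NZCV=1010
8: ✓ MOVHI  r2←0x33
9: ✓ MOVNE  r1←0x81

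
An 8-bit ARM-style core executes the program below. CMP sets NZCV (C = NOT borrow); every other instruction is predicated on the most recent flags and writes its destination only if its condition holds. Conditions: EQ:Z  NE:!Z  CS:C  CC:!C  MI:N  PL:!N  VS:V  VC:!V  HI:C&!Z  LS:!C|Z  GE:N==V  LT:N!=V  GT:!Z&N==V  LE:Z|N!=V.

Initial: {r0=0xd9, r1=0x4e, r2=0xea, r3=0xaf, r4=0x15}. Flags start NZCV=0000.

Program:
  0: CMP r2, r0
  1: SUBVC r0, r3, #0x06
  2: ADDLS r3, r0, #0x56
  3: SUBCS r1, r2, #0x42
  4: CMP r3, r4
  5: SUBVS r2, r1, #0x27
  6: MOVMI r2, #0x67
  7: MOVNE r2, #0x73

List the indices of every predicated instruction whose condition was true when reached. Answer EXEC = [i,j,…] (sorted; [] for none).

[0] flags=0010 → (cmp)
[1] flags=0010 VC?T → r0=0xa9
[2] flags=0010 LS?F → skip
[3] flags=0010 CS?T → r1=0xa8
[4] flags=1010 → (cmp)
[5] flags=1010 VS?F → skip
[6] flags=1010 MI?T → r2=0x67
[7] flags=1010 NE?T → r2=0x73

EXEC = [1,3,6,7]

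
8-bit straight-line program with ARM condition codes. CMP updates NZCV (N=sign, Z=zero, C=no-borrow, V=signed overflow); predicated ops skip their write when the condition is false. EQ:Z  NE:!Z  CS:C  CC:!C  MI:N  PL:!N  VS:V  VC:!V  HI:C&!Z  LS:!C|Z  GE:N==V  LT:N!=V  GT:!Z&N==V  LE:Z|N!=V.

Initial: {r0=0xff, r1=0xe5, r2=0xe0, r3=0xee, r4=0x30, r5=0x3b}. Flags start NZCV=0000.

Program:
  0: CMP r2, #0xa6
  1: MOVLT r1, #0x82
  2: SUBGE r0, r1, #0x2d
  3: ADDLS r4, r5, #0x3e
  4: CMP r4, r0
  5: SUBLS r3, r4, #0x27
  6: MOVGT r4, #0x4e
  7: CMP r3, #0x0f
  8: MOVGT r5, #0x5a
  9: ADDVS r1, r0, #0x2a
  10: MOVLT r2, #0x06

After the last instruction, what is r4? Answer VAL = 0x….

0: ✓ CMP  NZCV=0010
1: · MOVLT
2: ✓ SUBGE  r0←0xb8
3: · ADDLS
4: ✓ CMP  NZCV=0000
5: ✓ SUBLS  r3←0x09
6: ✓ MOVGT  r4←0x4e
7: ✓ CMP  NZCV=1000
8: · MOVGT
9: · ADDVS
10: ✓ MOVLT  r2←0x06

VAL = 0x4e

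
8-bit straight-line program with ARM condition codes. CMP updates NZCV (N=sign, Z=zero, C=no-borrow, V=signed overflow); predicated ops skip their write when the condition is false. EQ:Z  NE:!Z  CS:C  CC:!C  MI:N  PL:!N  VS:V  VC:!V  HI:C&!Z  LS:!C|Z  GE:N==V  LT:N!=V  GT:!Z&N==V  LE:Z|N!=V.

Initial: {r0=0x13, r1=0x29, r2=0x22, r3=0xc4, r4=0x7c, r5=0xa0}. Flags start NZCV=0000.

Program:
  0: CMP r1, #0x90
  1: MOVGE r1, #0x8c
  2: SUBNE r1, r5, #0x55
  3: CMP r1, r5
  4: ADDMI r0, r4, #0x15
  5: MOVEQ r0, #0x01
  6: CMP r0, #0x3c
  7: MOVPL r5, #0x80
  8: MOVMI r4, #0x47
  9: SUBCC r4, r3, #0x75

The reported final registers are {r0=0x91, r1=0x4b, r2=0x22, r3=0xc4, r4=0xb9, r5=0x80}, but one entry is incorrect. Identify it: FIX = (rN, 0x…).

FIX = (r4, 0x7c)

[0] flags=1001 → (cmp)
[1] flags=1001 GE?T → r1=0x8c
[2] flags=1001 NE?T → r1=0x4b
[3] flags=1001 → (cmp)
[4] flags=1001 MI?T → r0=0x91
[5] flags=1001 EQ?F → skip
[6] flags=0011 → (cmp)
[7] flags=0011 PL?T → r5=0x80
[8] flags=0011 MI?F → skip
[9] flags=0011 CC?F → skip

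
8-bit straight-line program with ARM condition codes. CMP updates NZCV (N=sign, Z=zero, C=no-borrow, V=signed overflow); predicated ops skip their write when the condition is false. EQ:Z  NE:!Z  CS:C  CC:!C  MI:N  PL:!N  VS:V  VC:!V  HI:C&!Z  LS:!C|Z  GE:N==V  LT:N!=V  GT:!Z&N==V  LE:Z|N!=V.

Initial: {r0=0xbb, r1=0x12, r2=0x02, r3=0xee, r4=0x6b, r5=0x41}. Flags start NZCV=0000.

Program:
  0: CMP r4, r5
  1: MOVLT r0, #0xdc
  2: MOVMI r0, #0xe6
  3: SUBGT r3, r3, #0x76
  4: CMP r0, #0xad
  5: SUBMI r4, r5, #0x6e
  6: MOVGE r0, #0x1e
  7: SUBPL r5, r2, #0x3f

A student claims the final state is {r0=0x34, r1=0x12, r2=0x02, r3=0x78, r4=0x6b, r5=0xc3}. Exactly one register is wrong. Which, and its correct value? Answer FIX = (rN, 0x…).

[0] flags=0010 → (cmp)
[1] flags=0010 LT?F → skip
[2] flags=0010 MI?F → skip
[3] flags=0010 GT?T → r3=0x78
[4] flags=0010 → (cmp)
[5] flags=0010 MI?F → skip
[6] flags=0010 GE?T → r0=0x1e
[7] flags=0010 PL?T → r5=0xc3

FIX = (r0, 0x1e)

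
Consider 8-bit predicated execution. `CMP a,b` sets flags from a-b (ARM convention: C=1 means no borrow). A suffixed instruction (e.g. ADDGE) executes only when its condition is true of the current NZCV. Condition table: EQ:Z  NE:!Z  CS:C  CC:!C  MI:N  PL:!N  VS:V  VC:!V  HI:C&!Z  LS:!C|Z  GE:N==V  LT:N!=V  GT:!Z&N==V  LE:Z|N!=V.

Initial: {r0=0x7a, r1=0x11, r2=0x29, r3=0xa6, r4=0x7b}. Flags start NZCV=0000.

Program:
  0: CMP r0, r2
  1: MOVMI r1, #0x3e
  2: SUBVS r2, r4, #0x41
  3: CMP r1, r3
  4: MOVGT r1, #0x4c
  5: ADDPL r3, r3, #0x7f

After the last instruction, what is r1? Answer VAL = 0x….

VAL = 0x4c

[0] flags=0010 → (cmp)
[1] flags=0010 MI?F → skip
[2] flags=0010 VS?F → skip
[3] flags=0000 → (cmp)
[4] flags=0000 GT?T → r1=0x4c
[5] flags=0000 PL?T → r3=0x25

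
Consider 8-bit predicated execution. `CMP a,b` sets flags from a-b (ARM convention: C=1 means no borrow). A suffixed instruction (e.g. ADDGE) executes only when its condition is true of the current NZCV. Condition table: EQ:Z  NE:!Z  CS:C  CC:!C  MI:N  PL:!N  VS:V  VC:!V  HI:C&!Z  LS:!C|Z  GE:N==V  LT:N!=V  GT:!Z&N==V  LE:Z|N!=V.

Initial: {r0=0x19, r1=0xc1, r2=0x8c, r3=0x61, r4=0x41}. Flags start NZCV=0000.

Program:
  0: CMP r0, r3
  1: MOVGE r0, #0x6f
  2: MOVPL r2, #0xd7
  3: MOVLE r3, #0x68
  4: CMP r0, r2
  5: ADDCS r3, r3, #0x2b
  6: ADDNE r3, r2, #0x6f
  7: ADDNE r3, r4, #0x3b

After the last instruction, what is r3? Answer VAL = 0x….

0: ✓ CMP  NZCV=1000
1: · MOVGE
2: · MOVPL
3: ✓ MOVLE  r3←0x68
4: ✓ CMP  NZCV=1001
5: · ADDCS
6: ✓ ADDNE  r3←0xfb
7: ✓ ADDNE  r3←0x7c

VAL = 0x7c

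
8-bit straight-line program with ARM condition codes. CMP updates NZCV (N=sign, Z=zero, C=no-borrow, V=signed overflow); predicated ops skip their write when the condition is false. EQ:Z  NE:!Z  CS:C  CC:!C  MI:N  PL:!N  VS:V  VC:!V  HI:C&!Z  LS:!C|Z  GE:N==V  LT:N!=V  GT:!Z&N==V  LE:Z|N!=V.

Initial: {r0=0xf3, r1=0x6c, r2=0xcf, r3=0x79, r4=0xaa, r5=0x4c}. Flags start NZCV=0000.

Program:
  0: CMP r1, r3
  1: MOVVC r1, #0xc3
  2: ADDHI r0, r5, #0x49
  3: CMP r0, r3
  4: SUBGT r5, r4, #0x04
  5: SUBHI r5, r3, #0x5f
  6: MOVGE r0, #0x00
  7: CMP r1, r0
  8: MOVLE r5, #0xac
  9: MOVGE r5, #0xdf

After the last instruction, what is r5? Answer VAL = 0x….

[0] flags=1000 → (cmp)
[1] flags=1000 VC?T → r1=0xc3
[2] flags=1000 HI?F → skip
[3] flags=0011 → (cmp)
[4] flags=0011 GT?F → skip
[5] flags=0011 HI?T → r5=0x1a
[6] flags=0011 GE?F → skip
[7] flags=1000 → (cmp)
[8] flags=1000 LE?T → r5=0xac
[9] flags=1000 GE?F → skip

VAL = 0xac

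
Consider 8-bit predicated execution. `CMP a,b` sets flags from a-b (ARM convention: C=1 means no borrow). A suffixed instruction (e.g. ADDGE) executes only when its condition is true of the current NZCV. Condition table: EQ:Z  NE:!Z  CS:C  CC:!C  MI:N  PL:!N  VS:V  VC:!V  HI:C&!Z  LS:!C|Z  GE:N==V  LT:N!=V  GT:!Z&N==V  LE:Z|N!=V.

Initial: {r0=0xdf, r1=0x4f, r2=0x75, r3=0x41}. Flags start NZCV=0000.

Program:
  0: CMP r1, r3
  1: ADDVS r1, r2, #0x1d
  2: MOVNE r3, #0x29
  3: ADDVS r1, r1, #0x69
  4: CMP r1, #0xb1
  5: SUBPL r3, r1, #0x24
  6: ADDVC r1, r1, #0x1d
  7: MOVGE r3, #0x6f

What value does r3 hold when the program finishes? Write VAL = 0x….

0: ✓ CMP  NZCV=0010
1: · ADDVS
2: ✓ MOVNE  r3←0x29
3: · ADDVS
4: ✓ CMP  NZCV=1001
5: · SUBPL
6: · ADDVC
7: ✓ MOVGE  r3←0x6f

VAL = 0x6f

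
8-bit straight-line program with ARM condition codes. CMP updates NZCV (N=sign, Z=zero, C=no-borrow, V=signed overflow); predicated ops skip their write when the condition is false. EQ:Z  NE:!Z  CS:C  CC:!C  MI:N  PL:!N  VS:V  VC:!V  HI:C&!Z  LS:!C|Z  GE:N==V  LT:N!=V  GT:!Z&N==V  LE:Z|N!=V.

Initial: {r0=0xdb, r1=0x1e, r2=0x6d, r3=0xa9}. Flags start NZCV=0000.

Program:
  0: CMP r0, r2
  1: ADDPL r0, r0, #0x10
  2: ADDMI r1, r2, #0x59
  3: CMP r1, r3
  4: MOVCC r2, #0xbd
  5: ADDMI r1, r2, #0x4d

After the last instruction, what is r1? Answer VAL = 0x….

VAL = 0x1e

0: ✓ CMP  NZCV=0011
1: ✓ ADDPL  r0←0xeb
2: · ADDMI
3: ✓ CMP  NZCV=0000
4: ✓ MOVCC  r2←0xbd
5: · ADDMI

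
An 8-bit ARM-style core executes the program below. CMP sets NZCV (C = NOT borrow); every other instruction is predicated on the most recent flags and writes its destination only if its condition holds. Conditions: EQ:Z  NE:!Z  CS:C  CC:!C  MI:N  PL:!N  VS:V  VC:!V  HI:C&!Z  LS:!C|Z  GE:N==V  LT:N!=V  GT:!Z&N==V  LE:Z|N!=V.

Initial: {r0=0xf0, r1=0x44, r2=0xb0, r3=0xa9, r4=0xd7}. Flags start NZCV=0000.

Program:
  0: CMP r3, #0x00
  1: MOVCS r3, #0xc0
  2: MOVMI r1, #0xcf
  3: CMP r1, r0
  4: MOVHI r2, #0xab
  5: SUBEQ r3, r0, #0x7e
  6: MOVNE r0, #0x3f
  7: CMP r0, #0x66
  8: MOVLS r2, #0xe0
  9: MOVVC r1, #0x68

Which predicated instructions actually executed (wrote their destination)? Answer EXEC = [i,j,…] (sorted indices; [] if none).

0: ✓ CMP  NZCV=1010
1: ✓ MOVCS  r3←0xc0
2: ✓ MOVMI  r1←0xcf
3: ✓ CMP  NZCV=1000
4: · MOVHI
5: · SUBEQ
6: ✓ MOVNE  r0←0x3f
7: ✓ CMP  NZCV=1000
8: ✓ MOVLS  r2←0xe0
9: ✓ MOVVC  r1←0x68

EXEC = [1,2,6,8,9]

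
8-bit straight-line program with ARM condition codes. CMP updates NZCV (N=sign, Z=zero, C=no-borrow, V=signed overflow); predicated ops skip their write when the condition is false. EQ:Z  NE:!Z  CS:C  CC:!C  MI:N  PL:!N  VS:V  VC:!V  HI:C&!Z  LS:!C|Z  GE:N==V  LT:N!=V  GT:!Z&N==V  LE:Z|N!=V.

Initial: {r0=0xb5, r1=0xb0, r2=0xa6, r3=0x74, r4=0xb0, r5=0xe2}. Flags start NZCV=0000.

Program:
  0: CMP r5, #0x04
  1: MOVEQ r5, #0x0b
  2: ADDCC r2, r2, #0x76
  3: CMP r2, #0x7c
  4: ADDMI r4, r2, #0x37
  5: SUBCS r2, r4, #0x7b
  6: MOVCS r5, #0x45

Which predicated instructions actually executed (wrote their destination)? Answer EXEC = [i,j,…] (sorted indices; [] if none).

EXEC = [5,6]

[0] flags=1010 → (cmp)
[1] flags=1010 EQ?F → skip
[2] flags=1010 CC?F → skip
[3] flags=0011 → (cmp)
[4] flags=0011 MI?F → skip
[5] flags=0011 CS?T → r2=0x35
[6] flags=0011 CS?T → r5=0x45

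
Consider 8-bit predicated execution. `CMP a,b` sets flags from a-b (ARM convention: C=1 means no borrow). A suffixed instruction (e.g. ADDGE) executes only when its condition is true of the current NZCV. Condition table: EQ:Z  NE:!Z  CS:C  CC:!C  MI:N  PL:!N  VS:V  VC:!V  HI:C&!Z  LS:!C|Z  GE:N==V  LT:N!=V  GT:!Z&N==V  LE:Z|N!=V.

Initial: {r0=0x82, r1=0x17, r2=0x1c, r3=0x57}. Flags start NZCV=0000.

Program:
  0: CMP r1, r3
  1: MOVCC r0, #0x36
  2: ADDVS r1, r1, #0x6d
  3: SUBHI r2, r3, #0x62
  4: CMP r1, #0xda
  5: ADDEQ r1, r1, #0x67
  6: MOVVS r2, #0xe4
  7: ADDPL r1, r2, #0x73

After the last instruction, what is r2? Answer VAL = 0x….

[0] flags=1000 → (cmp)
[1] flags=1000 CC?T → r0=0x36
[2] flags=1000 VS?F → skip
[3] flags=1000 HI?F → skip
[4] flags=0000 → (cmp)
[5] flags=0000 EQ?F → skip
[6] flags=0000 VS?F → skip
[7] flags=0000 PL?T → r1=0x8f

VAL = 0x1c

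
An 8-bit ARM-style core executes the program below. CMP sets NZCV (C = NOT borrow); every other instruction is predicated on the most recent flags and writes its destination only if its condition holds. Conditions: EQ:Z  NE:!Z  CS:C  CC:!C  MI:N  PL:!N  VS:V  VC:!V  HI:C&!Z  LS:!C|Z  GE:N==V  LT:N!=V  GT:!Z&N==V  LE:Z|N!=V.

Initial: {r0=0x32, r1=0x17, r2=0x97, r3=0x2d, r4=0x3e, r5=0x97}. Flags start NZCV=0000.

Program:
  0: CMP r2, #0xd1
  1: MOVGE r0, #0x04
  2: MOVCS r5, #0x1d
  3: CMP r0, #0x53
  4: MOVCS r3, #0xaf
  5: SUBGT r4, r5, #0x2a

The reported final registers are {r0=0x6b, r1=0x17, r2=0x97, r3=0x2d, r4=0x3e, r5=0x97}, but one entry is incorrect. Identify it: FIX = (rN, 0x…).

0: ✓ CMP  NZCV=1000
1: · MOVGE
2: · MOVCS
3: ✓ CMP  NZCV=1000
4: · MOVCS
5: · SUBGT

FIX = (r0, 0x32)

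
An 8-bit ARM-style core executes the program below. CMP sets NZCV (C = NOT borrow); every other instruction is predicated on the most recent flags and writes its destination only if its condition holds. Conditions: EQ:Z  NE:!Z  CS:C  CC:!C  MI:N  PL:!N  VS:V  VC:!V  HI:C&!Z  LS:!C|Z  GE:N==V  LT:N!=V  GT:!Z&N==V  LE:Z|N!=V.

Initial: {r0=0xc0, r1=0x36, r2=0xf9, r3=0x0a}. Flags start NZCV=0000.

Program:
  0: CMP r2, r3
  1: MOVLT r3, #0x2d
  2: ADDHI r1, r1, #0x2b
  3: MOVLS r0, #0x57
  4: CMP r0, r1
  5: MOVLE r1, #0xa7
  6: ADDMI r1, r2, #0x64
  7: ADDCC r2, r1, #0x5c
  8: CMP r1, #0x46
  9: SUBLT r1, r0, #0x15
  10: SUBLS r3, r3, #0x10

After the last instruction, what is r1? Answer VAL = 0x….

0: ✓ CMP  NZCV=1010
1: ✓ MOVLT  r3←0x2d
2: ✓ ADDHI  r1←0x61
3: · MOVLS
4: ✓ CMP  NZCV=0011
5: ✓ MOVLE  r1←0xa7
6: · ADDMI
7: · ADDCC
8: ✓ CMP  NZCV=0011
9: ✓ SUBLT  r1←0xab
10: · SUBLS

VAL = 0xab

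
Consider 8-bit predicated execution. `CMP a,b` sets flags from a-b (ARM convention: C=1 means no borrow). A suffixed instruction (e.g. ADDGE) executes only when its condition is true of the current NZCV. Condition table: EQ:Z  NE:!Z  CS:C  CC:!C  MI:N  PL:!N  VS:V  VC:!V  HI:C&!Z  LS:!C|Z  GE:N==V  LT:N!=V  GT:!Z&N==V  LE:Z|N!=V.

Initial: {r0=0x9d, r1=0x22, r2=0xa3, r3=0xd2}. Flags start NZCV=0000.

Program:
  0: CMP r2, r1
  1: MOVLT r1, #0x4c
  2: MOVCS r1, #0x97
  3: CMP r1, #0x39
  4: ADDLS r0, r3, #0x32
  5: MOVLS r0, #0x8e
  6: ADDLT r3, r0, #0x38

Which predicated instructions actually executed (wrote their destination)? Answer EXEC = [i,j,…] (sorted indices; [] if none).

0: ✓ CMP  NZCV=1010
1: ✓ MOVLT  r1←0x4c
2: ✓ MOVCS  r1←0x97
3: ✓ CMP  NZCV=0011
4: · ADDLS
5: · MOVLS
6: ✓ ADDLT  r3←0xd5

EXEC = [1,2,6]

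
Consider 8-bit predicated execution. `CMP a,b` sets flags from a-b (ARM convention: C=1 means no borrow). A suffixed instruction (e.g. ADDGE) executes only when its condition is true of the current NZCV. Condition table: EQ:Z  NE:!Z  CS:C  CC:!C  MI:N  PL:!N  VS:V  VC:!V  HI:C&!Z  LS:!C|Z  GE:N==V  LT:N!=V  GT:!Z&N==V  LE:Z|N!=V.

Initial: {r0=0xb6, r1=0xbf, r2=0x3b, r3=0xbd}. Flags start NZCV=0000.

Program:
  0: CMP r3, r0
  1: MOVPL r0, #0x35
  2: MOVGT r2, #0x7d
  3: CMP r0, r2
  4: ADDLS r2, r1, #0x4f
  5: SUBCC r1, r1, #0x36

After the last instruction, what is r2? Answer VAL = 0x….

[0] flags=0010 → (cmp)
[1] flags=0010 PL?T → r0=0x35
[2] flags=0010 GT?T → r2=0x7d
[3] flags=1000 → (cmp)
[4] flags=1000 LS?T → r2=0x0e
[5] flags=1000 CC?T → r1=0x89

VAL = 0x0e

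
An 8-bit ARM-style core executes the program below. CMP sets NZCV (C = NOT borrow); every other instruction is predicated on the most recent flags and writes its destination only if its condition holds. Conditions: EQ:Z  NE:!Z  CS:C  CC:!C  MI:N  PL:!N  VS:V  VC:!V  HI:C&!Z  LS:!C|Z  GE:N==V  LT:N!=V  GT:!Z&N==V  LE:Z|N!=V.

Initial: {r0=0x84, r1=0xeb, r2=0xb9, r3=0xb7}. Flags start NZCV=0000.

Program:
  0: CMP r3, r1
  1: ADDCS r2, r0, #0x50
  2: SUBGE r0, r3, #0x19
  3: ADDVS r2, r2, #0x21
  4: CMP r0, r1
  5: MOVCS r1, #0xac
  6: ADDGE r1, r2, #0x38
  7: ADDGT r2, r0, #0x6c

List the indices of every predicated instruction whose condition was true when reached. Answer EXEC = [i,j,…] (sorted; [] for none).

[0] flags=1000 → (cmp)
[1] flags=1000 CS?F → skip
[2] flags=1000 GE?F → skip
[3] flags=1000 VS?F → skip
[4] flags=1000 → (cmp)
[5] flags=1000 CS?F → skip
[6] flags=1000 GE?F → skip
[7] flags=1000 GT?F → skip

EXEC = []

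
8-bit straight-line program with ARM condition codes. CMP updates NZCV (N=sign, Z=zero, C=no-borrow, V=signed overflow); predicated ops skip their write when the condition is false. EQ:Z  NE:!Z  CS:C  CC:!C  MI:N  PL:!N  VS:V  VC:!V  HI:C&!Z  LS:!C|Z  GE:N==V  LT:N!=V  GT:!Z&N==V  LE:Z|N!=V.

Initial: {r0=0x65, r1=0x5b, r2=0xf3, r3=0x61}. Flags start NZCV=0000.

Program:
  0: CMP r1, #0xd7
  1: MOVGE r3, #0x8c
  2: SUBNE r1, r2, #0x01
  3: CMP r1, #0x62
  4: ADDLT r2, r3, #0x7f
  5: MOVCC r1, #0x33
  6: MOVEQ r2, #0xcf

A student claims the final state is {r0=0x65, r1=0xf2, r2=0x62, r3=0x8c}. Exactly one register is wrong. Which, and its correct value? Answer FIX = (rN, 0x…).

FIX = (r2, 0x0b)

0: ✓ CMP  NZCV=1001
1: ✓ MOVGE  r3←0x8c
2: ✓ SUBNE  r1←0xf2
3: ✓ CMP  NZCV=1010
4: ✓ ADDLT  r2←0x0b
5: · MOVCC
6: · MOVEQ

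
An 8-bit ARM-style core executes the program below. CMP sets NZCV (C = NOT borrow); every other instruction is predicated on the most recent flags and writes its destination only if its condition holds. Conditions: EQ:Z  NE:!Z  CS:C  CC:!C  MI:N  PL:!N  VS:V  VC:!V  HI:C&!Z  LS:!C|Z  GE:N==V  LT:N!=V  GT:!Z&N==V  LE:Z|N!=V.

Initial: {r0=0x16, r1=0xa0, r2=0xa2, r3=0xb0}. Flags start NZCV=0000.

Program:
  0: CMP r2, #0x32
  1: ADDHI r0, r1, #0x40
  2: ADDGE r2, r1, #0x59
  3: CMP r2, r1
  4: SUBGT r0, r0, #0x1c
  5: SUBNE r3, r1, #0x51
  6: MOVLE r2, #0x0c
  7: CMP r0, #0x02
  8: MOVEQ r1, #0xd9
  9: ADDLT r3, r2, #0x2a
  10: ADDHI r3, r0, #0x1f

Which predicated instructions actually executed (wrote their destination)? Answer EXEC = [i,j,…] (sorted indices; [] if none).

0: ✓ CMP  NZCV=0011
1: ✓ ADDHI  r0←0xe0
2: · ADDGE
3: ✓ CMP  NZCV=0010
4: ✓ SUBGT  r0←0xc4
5: ✓ SUBNE  r3←0x4f
6: · MOVLE
7: ✓ CMP  NZCV=1010
8: · MOVEQ
9: ✓ ADDLT  r3←0xcc
10: ✓ ADDHI  r3←0xe3

EXEC = [1,4,5,9,10]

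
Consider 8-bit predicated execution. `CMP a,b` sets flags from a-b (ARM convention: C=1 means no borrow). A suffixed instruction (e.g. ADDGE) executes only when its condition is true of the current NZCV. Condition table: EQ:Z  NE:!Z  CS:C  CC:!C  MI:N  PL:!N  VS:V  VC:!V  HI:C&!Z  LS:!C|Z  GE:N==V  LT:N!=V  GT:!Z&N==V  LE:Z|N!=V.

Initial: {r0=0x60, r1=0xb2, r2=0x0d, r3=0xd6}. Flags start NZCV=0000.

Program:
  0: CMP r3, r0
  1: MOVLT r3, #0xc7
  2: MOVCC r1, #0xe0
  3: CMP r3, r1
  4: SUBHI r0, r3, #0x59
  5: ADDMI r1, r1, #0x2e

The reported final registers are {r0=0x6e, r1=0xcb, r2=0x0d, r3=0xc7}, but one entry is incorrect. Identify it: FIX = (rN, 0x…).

FIX = (r1, 0xb2)

0: ✓ CMP  NZCV=0011
1: ✓ MOVLT  r3←0xc7
2: · MOVCC
3: ✓ CMP  NZCV=0010
4: ✓ SUBHI  r0←0x6e
5: · ADDMI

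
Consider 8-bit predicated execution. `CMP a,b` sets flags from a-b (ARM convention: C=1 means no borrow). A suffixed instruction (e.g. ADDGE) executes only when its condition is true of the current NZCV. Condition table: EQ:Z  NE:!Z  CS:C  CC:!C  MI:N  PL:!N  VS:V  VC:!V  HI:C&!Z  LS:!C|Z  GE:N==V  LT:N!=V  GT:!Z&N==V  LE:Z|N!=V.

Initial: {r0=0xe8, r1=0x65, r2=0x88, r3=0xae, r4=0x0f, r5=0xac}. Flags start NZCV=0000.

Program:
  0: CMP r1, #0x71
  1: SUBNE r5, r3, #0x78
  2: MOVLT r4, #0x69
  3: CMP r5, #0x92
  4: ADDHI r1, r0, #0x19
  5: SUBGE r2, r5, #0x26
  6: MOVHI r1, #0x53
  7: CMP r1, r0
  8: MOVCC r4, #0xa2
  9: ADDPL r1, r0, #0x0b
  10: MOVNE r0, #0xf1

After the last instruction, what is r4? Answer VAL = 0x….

0: ✓ CMP  NZCV=1000
1: ✓ SUBNE  r5←0x36
2: ✓ MOVLT  r4←0x69
3: ✓ CMP  NZCV=1001
4: · ADDHI
5: ✓ SUBGE  r2←0x10
6: · MOVHI
7: ✓ CMP  NZCV=0000
8: ✓ MOVCC  r4←0xa2
9: ✓ ADDPL  r1←0xf3
10: ✓ MOVNE  r0←0xf1

VAL = 0xa2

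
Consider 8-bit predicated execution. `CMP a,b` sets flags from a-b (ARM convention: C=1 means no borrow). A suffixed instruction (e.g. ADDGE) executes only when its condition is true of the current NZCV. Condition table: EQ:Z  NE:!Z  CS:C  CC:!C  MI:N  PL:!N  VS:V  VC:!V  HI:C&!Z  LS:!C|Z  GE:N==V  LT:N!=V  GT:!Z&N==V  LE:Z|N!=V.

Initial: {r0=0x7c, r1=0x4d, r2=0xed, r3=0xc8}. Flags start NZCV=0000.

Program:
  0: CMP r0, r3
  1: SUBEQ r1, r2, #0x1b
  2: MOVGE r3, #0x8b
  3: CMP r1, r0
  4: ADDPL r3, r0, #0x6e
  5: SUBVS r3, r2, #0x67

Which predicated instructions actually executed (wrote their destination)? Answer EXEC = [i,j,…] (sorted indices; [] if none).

[0] flags=1001 → (cmp)
[1] flags=1001 EQ?F → skip
[2] flags=1001 GE?T → r3=0x8b
[3] flags=1000 → (cmp)
[4] flags=1000 PL?F → skip
[5] flags=1000 VS?F → skip

EXEC = [2]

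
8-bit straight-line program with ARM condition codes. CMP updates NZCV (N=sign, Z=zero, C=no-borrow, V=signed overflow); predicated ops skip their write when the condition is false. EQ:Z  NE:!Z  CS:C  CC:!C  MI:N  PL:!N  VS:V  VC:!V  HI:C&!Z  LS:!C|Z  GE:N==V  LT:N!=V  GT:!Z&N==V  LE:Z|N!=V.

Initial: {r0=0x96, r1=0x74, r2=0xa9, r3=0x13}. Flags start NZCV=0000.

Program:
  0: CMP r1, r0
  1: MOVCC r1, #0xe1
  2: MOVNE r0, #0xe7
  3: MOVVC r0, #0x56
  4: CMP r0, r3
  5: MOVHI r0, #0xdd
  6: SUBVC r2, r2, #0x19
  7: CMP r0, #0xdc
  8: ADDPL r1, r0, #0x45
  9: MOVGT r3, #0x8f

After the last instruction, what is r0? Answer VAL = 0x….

0: ✓ CMP  NZCV=1001
1: ✓ MOVCC  r1←0xe1
2: ✓ MOVNE  r0←0xe7
3: · MOVVC
4: ✓ CMP  NZCV=1010
5: ✓ MOVHI  r0←0xdd
6: ✓ SUBVC  r2←0x90
7: ✓ CMP  NZCV=0010
8: ✓ ADDPL  r1←0x22
9: ✓ MOVGT  r3←0x8f

VAL = 0xdd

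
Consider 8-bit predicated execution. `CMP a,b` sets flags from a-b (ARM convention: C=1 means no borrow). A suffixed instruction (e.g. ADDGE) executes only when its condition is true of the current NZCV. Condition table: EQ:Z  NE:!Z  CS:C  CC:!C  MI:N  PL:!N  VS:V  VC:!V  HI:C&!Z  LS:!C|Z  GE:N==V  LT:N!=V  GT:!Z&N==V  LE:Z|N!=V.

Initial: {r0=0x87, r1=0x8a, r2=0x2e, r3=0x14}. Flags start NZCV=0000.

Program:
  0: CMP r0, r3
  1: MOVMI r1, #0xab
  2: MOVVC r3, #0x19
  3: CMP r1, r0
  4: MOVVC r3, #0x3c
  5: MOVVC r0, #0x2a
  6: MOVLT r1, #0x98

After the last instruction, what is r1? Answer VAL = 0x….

VAL = 0x8a

0: ✓ CMP  NZCV=0011
1: · MOVMI
2: · MOVVC
3: ✓ CMP  NZCV=0010
4: ✓ MOVVC  r3←0x3c
5: ✓ MOVVC  r0←0x2a
6: · MOVLT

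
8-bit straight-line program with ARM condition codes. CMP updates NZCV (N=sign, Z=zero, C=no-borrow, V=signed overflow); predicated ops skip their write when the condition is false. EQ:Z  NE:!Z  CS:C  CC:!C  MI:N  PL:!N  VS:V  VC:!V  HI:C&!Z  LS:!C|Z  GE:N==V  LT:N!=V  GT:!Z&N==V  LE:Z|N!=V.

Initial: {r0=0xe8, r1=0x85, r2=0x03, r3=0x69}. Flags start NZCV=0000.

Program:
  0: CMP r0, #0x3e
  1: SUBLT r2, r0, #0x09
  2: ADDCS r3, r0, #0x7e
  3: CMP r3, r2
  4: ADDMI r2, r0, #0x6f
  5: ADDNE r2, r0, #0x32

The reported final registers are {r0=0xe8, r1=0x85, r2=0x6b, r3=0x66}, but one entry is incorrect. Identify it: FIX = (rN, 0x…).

0: ✓ CMP  NZCV=1010
1: ✓ SUBLT  r2←0xdf
2: ✓ ADDCS  r3←0x66
3: ✓ CMP  NZCV=1001
4: ✓ ADDMI  r2←0x57
5: ✓ ADDNE  r2←0x1a

FIX = (r2, 0x1a)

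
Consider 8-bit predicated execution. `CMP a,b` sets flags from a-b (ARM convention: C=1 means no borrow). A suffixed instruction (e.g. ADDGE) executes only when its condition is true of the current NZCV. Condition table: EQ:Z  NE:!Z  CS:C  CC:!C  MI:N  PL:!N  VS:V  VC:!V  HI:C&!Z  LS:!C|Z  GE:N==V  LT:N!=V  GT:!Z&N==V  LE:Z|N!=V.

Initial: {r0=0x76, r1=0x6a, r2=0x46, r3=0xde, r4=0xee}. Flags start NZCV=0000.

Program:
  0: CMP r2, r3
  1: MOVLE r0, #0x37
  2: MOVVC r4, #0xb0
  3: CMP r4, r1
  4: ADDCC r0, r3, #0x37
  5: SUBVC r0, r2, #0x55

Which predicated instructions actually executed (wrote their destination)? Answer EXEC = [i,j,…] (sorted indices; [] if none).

[0] flags=0000 → (cmp)
[1] flags=0000 LE?F → skip
[2] flags=0000 VC?T → r4=0xb0
[3] flags=0011 → (cmp)
[4] flags=0011 CC?F → skip
[5] flags=0011 VC?F → skip

EXEC = [2]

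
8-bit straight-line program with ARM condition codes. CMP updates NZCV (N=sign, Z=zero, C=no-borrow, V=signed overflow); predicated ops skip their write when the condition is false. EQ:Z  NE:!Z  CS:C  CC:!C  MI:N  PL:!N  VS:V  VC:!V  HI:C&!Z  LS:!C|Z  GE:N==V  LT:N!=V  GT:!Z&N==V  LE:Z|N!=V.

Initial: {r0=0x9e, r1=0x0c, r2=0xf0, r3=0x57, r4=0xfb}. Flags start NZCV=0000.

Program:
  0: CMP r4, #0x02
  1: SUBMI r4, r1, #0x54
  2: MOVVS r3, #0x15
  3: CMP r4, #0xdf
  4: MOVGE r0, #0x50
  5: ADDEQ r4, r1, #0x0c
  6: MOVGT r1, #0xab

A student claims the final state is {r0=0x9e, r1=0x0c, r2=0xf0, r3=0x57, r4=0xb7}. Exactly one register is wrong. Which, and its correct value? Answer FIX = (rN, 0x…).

FIX = (r4, 0xb8)

0: ✓ CMP  NZCV=1010
1: ✓ SUBMI  r4←0xb8
2: · MOVVS
3: ✓ CMP  NZCV=1000
4: · MOVGE
5: · ADDEQ
6: · MOVGT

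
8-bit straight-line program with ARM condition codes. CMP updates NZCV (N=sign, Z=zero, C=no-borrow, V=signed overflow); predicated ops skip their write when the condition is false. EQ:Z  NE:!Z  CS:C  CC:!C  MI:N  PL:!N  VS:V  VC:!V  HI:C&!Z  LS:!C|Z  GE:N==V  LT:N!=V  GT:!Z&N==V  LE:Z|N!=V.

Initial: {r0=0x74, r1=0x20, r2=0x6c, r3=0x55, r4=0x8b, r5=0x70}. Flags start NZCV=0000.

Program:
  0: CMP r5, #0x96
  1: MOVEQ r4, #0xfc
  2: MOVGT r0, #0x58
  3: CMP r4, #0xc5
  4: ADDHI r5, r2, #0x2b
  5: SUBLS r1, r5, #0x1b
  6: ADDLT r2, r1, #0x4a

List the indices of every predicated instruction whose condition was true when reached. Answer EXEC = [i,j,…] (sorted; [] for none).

EXEC = [2,5,6]

[0] flags=1001 → (cmp)
[1] flags=1001 EQ?F → skip
[2] flags=1001 GT?T → r0=0x58
[3] flags=1000 → (cmp)
[4] flags=1000 HI?F → skip
[5] flags=1000 LS?T → r1=0x55
[6] flags=1000 LT?T → r2=0x9f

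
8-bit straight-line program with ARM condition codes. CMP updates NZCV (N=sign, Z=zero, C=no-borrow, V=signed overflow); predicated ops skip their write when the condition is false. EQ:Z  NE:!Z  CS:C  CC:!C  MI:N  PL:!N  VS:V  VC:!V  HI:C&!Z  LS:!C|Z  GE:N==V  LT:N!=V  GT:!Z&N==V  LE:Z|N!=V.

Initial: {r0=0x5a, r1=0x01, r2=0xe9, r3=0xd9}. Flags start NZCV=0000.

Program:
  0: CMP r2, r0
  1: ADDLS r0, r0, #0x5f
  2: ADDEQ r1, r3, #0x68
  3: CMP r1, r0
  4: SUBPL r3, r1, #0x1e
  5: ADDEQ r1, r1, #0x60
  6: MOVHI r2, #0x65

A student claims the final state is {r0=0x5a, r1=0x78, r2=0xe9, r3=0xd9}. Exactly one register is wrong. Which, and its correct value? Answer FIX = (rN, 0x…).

0: ✓ CMP  NZCV=1010
1: · ADDLS
2: · ADDEQ
3: ✓ CMP  NZCV=1000
4: · SUBPL
5: · ADDEQ
6: · MOVHI

FIX = (r1, 0x01)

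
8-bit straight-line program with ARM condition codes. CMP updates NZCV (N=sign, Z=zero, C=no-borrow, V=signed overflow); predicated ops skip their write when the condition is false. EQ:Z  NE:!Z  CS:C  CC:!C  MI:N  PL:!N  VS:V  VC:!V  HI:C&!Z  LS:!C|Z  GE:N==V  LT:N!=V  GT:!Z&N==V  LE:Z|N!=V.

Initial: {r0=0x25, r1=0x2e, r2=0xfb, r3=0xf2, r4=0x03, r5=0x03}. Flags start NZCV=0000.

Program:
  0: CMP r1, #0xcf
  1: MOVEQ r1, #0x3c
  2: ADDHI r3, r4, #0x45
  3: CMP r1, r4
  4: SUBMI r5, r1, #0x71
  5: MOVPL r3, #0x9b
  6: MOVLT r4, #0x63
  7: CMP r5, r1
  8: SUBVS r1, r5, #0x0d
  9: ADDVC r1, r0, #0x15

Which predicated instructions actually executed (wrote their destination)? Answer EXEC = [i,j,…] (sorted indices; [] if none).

0: ✓ CMP  NZCV=0000
1: · MOVEQ
2: · ADDHI
3: ✓ CMP  NZCV=0010
4: · SUBMI
5: ✓ MOVPL  r3←0x9b
6: · MOVLT
7: ✓ CMP  NZCV=1000
8: · SUBVS
9: ✓ ADDVC  r1←0x3a

EXEC = [5,9]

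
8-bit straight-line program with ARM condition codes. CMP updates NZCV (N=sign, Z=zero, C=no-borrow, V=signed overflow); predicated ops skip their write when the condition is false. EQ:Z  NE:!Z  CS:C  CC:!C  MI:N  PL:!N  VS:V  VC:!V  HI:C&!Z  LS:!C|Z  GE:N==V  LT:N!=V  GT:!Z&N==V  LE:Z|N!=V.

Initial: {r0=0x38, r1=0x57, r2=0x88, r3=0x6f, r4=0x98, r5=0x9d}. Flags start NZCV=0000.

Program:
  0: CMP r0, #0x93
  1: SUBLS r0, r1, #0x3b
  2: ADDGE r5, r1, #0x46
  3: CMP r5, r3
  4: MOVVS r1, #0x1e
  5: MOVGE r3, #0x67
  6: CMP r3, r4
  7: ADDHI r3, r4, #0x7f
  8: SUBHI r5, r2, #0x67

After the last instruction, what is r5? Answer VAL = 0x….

VAL = 0x9d

0: ✓ CMP  NZCV=1001
1: ✓ SUBLS  r0←0x1c
2: ✓ ADDGE  r5←0x9d
3: ✓ CMP  NZCV=0011
4: ✓ MOVVS  r1←0x1e
5: · MOVGE
6: ✓ CMP  NZCV=1001
7: · ADDHI
8: · SUBHI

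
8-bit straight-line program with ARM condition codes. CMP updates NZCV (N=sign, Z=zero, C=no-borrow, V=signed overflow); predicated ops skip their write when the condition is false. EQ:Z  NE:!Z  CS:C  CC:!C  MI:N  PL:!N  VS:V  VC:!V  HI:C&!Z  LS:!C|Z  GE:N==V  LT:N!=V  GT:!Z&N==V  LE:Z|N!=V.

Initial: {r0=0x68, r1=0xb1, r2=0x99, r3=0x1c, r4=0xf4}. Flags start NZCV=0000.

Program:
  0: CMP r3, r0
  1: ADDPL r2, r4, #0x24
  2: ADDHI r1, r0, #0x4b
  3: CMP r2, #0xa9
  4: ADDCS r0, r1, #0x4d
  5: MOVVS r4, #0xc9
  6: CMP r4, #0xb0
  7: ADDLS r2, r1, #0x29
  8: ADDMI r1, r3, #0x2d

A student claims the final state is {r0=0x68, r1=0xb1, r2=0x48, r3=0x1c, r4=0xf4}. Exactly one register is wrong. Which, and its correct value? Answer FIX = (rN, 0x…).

FIX = (r2, 0x99)

0: ✓ CMP  NZCV=1000
1: · ADDPL
2: · ADDHI
3: ✓ CMP  NZCV=1000
4: · ADDCS
5: · MOVVS
6: ✓ CMP  NZCV=0010
7: · ADDLS
8: · ADDMI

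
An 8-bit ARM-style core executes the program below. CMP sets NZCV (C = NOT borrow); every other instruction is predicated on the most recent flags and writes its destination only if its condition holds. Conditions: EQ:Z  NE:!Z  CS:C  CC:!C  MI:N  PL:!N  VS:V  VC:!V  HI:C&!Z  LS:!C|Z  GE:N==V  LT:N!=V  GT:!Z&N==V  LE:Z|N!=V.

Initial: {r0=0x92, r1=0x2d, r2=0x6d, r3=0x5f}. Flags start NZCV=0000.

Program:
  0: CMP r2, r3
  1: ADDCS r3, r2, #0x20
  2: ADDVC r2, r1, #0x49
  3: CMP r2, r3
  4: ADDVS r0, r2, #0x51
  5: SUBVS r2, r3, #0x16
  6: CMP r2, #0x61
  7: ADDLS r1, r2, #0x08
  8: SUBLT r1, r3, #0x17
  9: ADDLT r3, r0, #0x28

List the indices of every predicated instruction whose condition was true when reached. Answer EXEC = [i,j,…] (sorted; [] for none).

EXEC = [1,2,4,5]

0: ✓ CMP  NZCV=0010
1: ✓ ADDCS  r3←0x8d
2: ✓ ADDVC  r2←0x76
3: ✓ CMP  NZCV=1001
4: ✓ ADDVS  r0←0xc7
5: ✓ SUBVS  r2←0x77
6: ✓ CMP  NZCV=0010
7: · ADDLS
8: · SUBLT
9: · ADDLT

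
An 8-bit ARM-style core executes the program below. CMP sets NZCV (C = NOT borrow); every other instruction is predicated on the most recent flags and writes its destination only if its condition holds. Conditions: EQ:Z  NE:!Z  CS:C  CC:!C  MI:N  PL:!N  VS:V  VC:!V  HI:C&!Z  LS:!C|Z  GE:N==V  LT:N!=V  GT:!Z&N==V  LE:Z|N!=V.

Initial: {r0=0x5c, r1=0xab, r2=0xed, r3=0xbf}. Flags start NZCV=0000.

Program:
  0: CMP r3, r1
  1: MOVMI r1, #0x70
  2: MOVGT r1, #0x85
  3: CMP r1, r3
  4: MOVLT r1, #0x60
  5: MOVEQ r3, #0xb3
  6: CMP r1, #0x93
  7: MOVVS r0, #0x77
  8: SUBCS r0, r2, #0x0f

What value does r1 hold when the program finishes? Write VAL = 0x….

0: ✓ CMP  NZCV=0010
1: · MOVMI
2: ✓ MOVGT  r1←0x85
3: ✓ CMP  NZCV=1000
4: ✓ MOVLT  r1←0x60
5: · MOVEQ
6: ✓ CMP  NZCV=1001
7: ✓ MOVVS  r0←0x77
8: · SUBCS

VAL = 0x60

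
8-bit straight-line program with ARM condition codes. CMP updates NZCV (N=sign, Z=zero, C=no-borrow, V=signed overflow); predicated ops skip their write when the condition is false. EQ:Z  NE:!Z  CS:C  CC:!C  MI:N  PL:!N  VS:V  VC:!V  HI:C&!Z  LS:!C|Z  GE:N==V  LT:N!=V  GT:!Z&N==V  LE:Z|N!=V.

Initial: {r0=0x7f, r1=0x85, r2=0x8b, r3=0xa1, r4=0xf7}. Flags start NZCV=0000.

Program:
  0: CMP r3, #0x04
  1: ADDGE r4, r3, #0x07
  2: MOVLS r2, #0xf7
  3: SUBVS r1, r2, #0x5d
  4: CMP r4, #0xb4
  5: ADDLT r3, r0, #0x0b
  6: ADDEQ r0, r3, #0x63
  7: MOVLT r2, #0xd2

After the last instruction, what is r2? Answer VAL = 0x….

0: ✓ CMP  NZCV=1010
1: · ADDGE
2: · MOVLS
3: · SUBVS
4: ✓ CMP  NZCV=0010
5: · ADDLT
6: · ADDEQ
7: · MOVLT

VAL = 0x8b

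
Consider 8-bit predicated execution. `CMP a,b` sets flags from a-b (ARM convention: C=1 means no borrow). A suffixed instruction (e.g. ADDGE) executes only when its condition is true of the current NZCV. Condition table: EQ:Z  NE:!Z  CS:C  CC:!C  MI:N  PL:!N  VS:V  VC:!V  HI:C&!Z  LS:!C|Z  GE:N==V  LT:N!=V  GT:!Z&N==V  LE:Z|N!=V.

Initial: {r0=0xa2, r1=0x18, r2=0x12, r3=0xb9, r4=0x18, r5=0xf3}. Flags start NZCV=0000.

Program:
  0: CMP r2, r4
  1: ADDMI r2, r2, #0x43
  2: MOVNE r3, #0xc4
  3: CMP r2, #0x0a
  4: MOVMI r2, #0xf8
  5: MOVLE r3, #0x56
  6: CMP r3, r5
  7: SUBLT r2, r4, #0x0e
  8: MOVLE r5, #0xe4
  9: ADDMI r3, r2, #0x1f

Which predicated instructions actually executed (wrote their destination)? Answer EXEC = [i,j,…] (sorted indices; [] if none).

[0] flags=1000 → (cmp)
[1] flags=1000 MI?T → r2=0x55
[2] flags=1000 NE?T → r3=0xc4
[3] flags=0010 → (cmp)
[4] flags=0010 MI?F → skip
[5] flags=0010 LE?F → skip
[6] flags=1000 → (cmp)
[7] flags=1000 LT?T → r2=0x0a
[8] flags=1000 LE?T → r5=0xe4
[9] flags=1000 MI?T → r3=0x29

EXEC = [1,2,7,8,9]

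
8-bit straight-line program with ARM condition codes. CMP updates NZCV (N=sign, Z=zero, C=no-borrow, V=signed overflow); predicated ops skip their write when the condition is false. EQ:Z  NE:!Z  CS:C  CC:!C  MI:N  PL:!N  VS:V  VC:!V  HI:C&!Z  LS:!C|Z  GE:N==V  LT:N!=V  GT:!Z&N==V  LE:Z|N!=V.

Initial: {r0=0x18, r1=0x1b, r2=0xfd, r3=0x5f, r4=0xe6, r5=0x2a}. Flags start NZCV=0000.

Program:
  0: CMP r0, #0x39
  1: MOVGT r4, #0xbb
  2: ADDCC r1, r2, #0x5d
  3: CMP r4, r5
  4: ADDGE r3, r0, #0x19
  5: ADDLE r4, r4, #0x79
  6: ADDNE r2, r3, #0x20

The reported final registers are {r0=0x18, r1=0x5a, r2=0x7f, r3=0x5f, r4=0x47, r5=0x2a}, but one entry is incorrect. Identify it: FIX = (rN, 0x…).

0: ✓ CMP  NZCV=1000
1: · MOVGT
2: ✓ ADDCC  r1←0x5a
3: ✓ CMP  NZCV=1010
4: · ADDGE
5: ✓ ADDLE  r4←0x5f
6: ✓ ADDNE  r2←0x7f

FIX = (r4, 0x5f)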